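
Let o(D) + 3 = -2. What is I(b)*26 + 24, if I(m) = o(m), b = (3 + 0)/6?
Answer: -106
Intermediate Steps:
o(D) = -5 (o(D) = -3 - 2 = -5)
b = 1/2 (b = 3*(1/6) = 1/2 ≈ 0.50000)
I(m) = -5
I(b)*26 + 24 = -5*26 + 24 = -130 + 24 = -106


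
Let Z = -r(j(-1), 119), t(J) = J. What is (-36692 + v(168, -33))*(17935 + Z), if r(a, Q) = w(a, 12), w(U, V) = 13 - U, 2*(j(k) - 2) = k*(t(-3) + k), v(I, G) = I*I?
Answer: -151797368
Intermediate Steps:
v(I, G) = I²
j(k) = 2 + k*(-3 + k)/2 (j(k) = 2 + (k*(-3 + k))/2 = 2 + k*(-3 + k)/2)
r(a, Q) = 13 - a
Z = -9 (Z = -(13 - (2 + (½)*(-1)² - 3/2*(-1))) = -(13 - (2 + (½)*1 + 3/2)) = -(13 - (2 + ½ + 3/2)) = -(13 - 1*4) = -(13 - 4) = -1*9 = -9)
(-36692 + v(168, -33))*(17935 + Z) = (-36692 + 168²)*(17935 - 9) = (-36692 + 28224)*17926 = -8468*17926 = -151797368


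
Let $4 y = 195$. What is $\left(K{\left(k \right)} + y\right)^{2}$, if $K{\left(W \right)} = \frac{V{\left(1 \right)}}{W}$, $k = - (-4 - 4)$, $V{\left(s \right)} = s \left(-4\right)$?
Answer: $\frac{37249}{16} \approx 2328.1$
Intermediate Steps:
$y = \frac{195}{4}$ ($y = \frac{1}{4} \cdot 195 = \frac{195}{4} \approx 48.75$)
$V{\left(s \right)} = - 4 s$
$k = 8$ ($k = - (-4 - 4) = \left(-1\right) \left(-8\right) = 8$)
$K{\left(W \right)} = - \frac{4}{W}$ ($K{\left(W \right)} = \frac{\left(-4\right) 1}{W} = - \frac{4}{W}$)
$\left(K{\left(k \right)} + y\right)^{2} = \left(- \frac{4}{8} + \frac{195}{4}\right)^{2} = \left(\left(-4\right) \frac{1}{8} + \frac{195}{4}\right)^{2} = \left(- \frac{1}{2} + \frac{195}{4}\right)^{2} = \left(\frac{193}{4}\right)^{2} = \frac{37249}{16}$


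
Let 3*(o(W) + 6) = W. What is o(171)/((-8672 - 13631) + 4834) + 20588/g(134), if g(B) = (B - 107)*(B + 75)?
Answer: 13309777/3651021 ≈ 3.6455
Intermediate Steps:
o(W) = -6 + W/3
g(B) = (-107 + B)*(75 + B)
o(171)/((-8672 - 13631) + 4834) + 20588/g(134) = (-6 + (⅓)*171)/((-8672 - 13631) + 4834) + 20588/(-8025 + 134² - 32*134) = (-6 + 57)/(-22303 + 4834) + 20588/(-8025 + 17956 - 4288) = 51/(-17469) + 20588/5643 = 51*(-1/17469) + 20588*(1/5643) = -17/5823 + 20588/5643 = 13309777/3651021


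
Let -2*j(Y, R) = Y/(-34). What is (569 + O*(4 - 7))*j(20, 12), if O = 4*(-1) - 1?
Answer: 2920/17 ≈ 171.76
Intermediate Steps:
O = -5 (O = -4 - 1 = -5)
j(Y, R) = Y/68 (j(Y, R) = -Y/(2*(-34)) = -Y*(-1)/(2*34) = -(-1)*Y/68 = Y/68)
(569 + O*(4 - 7))*j(20, 12) = (569 - 5*(4 - 7))*((1/68)*20) = (569 - 5*(-3))*(5/17) = (569 + 15)*(5/17) = 584*(5/17) = 2920/17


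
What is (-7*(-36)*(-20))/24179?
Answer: -5040/24179 ≈ -0.20845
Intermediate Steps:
(-7*(-36)*(-20))/24179 = (252*(-20))*(1/24179) = -5040*1/24179 = -5040/24179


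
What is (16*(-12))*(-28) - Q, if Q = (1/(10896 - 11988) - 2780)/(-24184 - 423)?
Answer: 144454621583/26870844 ≈ 5375.9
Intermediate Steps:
Q = 3035761/26870844 (Q = (1/(-1092) - 2780)/(-24607) = (-1/1092 - 2780)*(-1/24607) = -3035761/1092*(-1/24607) = 3035761/26870844 ≈ 0.11298)
(16*(-12))*(-28) - Q = (16*(-12))*(-28) - 1*3035761/26870844 = -192*(-28) - 3035761/26870844 = 5376 - 3035761/26870844 = 144454621583/26870844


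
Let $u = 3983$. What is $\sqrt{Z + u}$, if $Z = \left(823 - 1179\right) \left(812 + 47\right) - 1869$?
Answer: $i \sqrt{303690} \approx 551.08 i$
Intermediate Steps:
$Z = -307673$ ($Z = \left(-356\right) 859 - 1869 = -305804 - 1869 = -307673$)
$\sqrt{Z + u} = \sqrt{-307673 + 3983} = \sqrt{-303690} = i \sqrt{303690}$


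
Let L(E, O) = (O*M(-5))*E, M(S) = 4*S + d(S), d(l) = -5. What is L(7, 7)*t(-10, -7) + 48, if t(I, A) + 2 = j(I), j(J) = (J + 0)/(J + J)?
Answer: 3771/2 ≈ 1885.5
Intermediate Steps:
j(J) = ½ (j(J) = J/((2*J)) = J*(1/(2*J)) = ½)
t(I, A) = -3/2 (t(I, A) = -2 + ½ = -3/2)
M(S) = -5 + 4*S (M(S) = 4*S - 5 = -5 + 4*S)
L(E, O) = -25*E*O (L(E, O) = (O*(-5 + 4*(-5)))*E = (O*(-5 - 20))*E = (O*(-25))*E = (-25*O)*E = -25*E*O)
L(7, 7)*t(-10, -7) + 48 = -25*7*7*(-3/2) + 48 = -1225*(-3/2) + 48 = 3675/2 + 48 = 3771/2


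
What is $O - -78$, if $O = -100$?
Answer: $-22$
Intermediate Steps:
$O - -78 = -100 - -78 = -100 + 78 = -22$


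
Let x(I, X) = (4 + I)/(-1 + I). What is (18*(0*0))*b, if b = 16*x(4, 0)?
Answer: 0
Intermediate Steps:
x(I, X) = (4 + I)/(-1 + I)
b = 128/3 (b = 16*((4 + 4)/(-1 + 4)) = 16*(8/3) = 128/3 ≈ 42.667)
(18*(0*0))*b = (18*(0*0))*(128/3) = (18*0)*(128/3) = 0*(128/3) = 0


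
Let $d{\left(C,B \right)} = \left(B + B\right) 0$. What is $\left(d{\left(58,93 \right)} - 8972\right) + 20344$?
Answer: $11372$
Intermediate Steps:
$d{\left(C,B \right)} = 0$ ($d{\left(C,B \right)} = 2 B 0 = 0$)
$\left(d{\left(58,93 \right)} - 8972\right) + 20344 = \left(0 - 8972\right) + 20344 = -8972 + 20344 = 11372$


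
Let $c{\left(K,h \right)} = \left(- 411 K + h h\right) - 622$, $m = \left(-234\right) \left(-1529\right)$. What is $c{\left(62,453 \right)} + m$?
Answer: $536891$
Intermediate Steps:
$m = 357786$
$c{\left(K,h \right)} = -622 + h^{2} - 411 K$ ($c{\left(K,h \right)} = \left(- 411 K + h^{2}\right) - 622 = \left(h^{2} - 411 K\right) - 622 = -622 + h^{2} - 411 K$)
$c{\left(62,453 \right)} + m = \left(-622 + 453^{2} - 25482\right) + 357786 = \left(-622 + 205209 - 25482\right) + 357786 = 179105 + 357786 = 536891$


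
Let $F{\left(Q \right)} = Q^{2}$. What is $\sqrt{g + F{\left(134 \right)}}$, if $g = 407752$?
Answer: $2 \sqrt{106427} \approx 652.46$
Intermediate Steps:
$\sqrt{g + F{\left(134 \right)}} = \sqrt{407752 + 134^{2}} = \sqrt{407752 + 17956} = \sqrt{425708} = 2 \sqrt{106427}$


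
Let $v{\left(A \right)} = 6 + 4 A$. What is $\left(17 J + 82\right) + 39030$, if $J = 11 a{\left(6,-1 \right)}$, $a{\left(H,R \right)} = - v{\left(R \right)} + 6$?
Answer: $39860$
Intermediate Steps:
$a{\left(H,R \right)} = - 4 R$ ($a{\left(H,R \right)} = - (6 + 4 R) + 6 = \left(-6 - 4 R\right) + 6 = - 4 R$)
$J = 44$ ($J = 11 \left(\left(-4\right) \left(-1\right)\right) = 11 \cdot 4 = 44$)
$\left(17 J + 82\right) + 39030 = \left(17 \cdot 44 + 82\right) + 39030 = \left(748 + 82\right) + 39030 = 830 + 39030 = 39860$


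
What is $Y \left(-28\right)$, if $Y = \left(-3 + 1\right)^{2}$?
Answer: $-112$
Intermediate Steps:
$Y = 4$ ($Y = \left(-2\right)^{2} = 4$)
$Y \left(-28\right) = 4 \left(-28\right) = -112$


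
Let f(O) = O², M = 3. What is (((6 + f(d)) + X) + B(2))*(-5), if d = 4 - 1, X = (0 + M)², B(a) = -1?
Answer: -115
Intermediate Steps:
X = 9 (X = (0 + 3)² = 3² = 9)
d = 3
(((6 + f(d)) + X) + B(2))*(-5) = (((6 + 3²) + 9) - 1)*(-5) = (((6 + 9) + 9) - 1)*(-5) = ((15 + 9) - 1)*(-5) = (24 - 1)*(-5) = 23*(-5) = -115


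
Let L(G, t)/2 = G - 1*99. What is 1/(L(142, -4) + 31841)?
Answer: 1/31927 ≈ 3.1321e-5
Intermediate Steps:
L(G, t) = -198 + 2*G (L(G, t) = 2*(G - 1*99) = 2*(G - 99) = 2*(-99 + G) = -198 + 2*G)
1/(L(142, -4) + 31841) = 1/((-198 + 2*142) + 31841) = 1/((-198 + 284) + 31841) = 1/(86 + 31841) = 1/31927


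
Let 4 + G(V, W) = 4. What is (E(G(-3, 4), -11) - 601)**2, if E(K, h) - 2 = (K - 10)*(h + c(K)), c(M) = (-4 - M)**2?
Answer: 421201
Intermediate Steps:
G(V, W) = 0 (G(V, W) = -4 + 4 = 0)
E(K, h) = 2 + (-10 + K)*(h + (4 + K)**2) (E(K, h) = 2 + (K - 10)*(h + (4 + K)**2) = 2 + (-10 + K)*(h + (4 + K)**2))
(E(G(-3, 4), -11) - 601)**2 = ((-158 + 0**3 - 64*0 - 10*(-11) - 2*0**2 + 0*(-11)) - 601)**2 = ((-158 + 0 + 0 + 110 - 2*0 + 0) - 601)**2 = ((-158 + 0 + 0 + 110 + 0 + 0) - 601)**2 = (-48 - 601)**2 = (-649)**2 = 421201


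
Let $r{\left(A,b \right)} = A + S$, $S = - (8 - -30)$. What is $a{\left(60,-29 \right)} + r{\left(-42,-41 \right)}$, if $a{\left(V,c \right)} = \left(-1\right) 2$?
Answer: $-82$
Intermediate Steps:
$S = -38$ ($S = - (8 + 30) = \left(-1\right) 38 = -38$)
$r{\left(A,b \right)} = -38 + A$ ($r{\left(A,b \right)} = A - 38 = -38 + A$)
$a{\left(V,c \right)} = -2$
$a{\left(60,-29 \right)} + r{\left(-42,-41 \right)} = -2 - 80 = -82$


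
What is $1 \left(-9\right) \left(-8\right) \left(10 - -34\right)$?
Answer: $3168$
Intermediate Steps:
$1 \left(-9\right) \left(-8\right) \left(10 - -34\right) = \left(-9\right) \left(-8\right) \left(10 + 34\right) = 72 \cdot 44 = 3168$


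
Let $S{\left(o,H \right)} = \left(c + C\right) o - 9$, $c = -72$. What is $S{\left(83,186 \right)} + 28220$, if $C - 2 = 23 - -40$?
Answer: $27630$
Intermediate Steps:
$C = 65$ ($C = 2 + \left(23 - -40\right) = 2 + \left(23 + 40\right) = 2 + 63 = 65$)
$S{\left(o,H \right)} = -9 - 7 o$ ($S{\left(o,H \right)} = \left(-72 + 65\right) o - 9 = - 7 o - 9 = -9 - 7 o$)
$S{\left(83,186 \right)} + 28220 = \left(-9 - 581\right) + 28220 = -590 + 28220 = 27630$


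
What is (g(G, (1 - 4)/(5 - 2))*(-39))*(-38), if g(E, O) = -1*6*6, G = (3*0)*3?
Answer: -53352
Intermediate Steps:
G = 0 (G = 0*3 = 0)
g(E, O) = -36 (g(E, O) = -6*6 = -36)
(g(G, (1 - 4)/(5 - 2))*(-39))*(-38) = -36*(-39)*(-38) = 1404*(-38) = -53352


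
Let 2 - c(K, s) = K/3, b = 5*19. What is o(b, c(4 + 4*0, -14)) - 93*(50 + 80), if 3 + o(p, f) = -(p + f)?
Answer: -36566/3 ≈ -12189.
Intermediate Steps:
b = 95
c(K, s) = 2 - K/3
o(p, f) = -3 - f - p (o(p, f) = -3 - (p + f) = -3 - (f + p) = -3 + (-f - p) = -3 - f - p)
o(b, c(4 + 4*0, -14)) - 93*(50 + 80) = (-3 - (2 - (4 + 4*0)/3) - 1*95) - 93*(50 + 80) = (-3 - (2 - (4 + 0)/3) - 95) - 93*130 = (-3 - (2 - 1/3*4) - 95) - 12090 = (-3 - (2 - 4/3) - 95) - 12090 = (-3 - 1*2/3 - 95) - 12090 = (-3 - 2/3 - 95) - 12090 = -296/3 - 12090 = -36566/3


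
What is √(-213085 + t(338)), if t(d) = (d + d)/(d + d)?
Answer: 6*I*√5919 ≈ 461.61*I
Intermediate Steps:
t(d) = 1 (t(d) = (2*d)/((2*d)) = (2*d)*(1/(2*d)) = 1)
√(-213085 + t(338)) = √(-213085 + 1) = √(-213084) = 6*I*√5919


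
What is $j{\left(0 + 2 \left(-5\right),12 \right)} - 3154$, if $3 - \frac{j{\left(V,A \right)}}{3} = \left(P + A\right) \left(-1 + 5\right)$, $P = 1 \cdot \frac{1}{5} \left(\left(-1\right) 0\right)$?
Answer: $-3289$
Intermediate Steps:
$P = 0$ ($P = 1 \cdot \frac{1}{5} \cdot 0 = \frac{1}{5} \cdot 0 = 0$)
$j{\left(V,A \right)} = 9 - 12 A$ ($j{\left(V,A \right)} = 9 - 3 \left(0 + A\right) \left(-1 + 5\right) = 9 - 3 A 4 = 9 - 3 \cdot 4 A = 9 - 12 A$)
$j{\left(0 + 2 \left(-5\right),12 \right)} - 3154 = \left(9 - 144\right) - 3154 = -135 - 3154 = -3289$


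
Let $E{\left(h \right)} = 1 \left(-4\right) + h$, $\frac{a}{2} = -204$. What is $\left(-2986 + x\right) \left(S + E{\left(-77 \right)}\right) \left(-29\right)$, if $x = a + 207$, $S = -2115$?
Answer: $-202960908$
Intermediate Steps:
$a = -408$ ($a = 2 \left(-204\right) = -408$)
$x = -201$ ($x = -408 + 207 = -201$)
$E{\left(h \right)} = -4 + h$
$\left(-2986 + x\right) \left(S + E{\left(-77 \right)}\right) \left(-29\right) = \left(-2986 - 201\right) \left(-2115 - 81\right) \left(-29\right) = - 3187 \left(-2115 - 81\right) \left(-29\right) = \left(-3187\right) \left(-2196\right) \left(-29\right) = 6998652 \left(-29\right) = -202960908$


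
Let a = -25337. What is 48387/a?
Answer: -48387/25337 ≈ -1.9097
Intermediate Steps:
48387/a = 48387/(-25337) = 48387*(-1/25337) = -48387/25337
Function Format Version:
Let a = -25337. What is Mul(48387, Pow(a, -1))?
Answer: Rational(-48387, 25337) ≈ -1.9097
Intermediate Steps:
Mul(48387, Pow(a, -1)) = Mul(48387, Pow(-25337, -1)) = Mul(48387, Rational(-1, 25337)) = Rational(-48387, 25337)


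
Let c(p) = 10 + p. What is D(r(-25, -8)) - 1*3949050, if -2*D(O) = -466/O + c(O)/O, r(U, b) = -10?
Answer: -39490733/10 ≈ -3.9491e+6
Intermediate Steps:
D(O) = 233/O - (10 + O)/(2*O) (D(O) = -(-466/O + (10 + O)/O)/2 = 233/O - (10 + O)/(2*O))
D(r(-25, -8)) - 1*3949050 = (1/2)*(456 - 1*(-10))/(-10) - 1*3949050 = (1/2)*(-1/10)*(456 + 10) - 3949050 = (1/2)*(-1/10)*466 - 3949050 = -233/10 - 3949050 = -39490733/10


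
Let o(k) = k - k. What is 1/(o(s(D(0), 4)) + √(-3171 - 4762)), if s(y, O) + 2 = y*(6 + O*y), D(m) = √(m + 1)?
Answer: -I*√7933/7933 ≈ -0.011227*I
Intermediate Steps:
D(m) = √(1 + m)
s(y, O) = -2 + y*(6 + O*y)
o(k) = 0
1/(o(s(D(0), 4)) + √(-3171 - 4762)) = 1/(0 + √(-3171 - 4762)) = 1/(0 + √(-7933)) = 1/(0 + I*√7933) = 1/(I*√7933) = -I*√7933/7933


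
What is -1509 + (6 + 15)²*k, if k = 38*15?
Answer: 249861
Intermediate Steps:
k = 570
-1509 + (6 + 15)²*k = -1509 + (6 + 15)²*570 = -1509 + 21²*570 = -1509 + 441*570 = -1509 + 251370 = 249861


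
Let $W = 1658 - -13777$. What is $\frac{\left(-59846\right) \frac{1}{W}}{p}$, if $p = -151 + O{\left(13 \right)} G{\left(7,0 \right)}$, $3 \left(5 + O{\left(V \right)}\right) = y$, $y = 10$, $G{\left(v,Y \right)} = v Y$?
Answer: $\frac{59846}{2330685} \approx 0.025677$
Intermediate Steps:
$G{\left(v,Y \right)} = Y v$
$W = 15435$ ($W = 1658 + 13777 = 15435$)
$O{\left(V \right)} = - \frac{5}{3}$ ($O{\left(V \right)} = -5 + \frac{1}{3} \cdot 10 = -5 + \frac{10}{3} = - \frac{5}{3}$)
$p = -151$ ($p = -151 - \frac{5 \cdot 0 \cdot 7}{3} = -151 - 0 = -151 + 0 = -151$)
$\frac{\left(-59846\right) \frac{1}{W}}{p} = \frac{\left(-59846\right) \frac{1}{15435}}{-151} = \left(-59846\right) \frac{1}{15435} \left(- \frac{1}{151}\right) = \left(- \frac{59846}{15435}\right) \left(- \frac{1}{151}\right) = \frac{59846}{2330685}$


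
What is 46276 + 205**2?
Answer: 88301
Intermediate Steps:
46276 + 205**2 = 46276 + 42025 = 88301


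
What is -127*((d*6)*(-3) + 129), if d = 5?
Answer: -4953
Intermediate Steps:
-127*((d*6)*(-3) + 129) = -127*((5*6)*(-3) + 129) = -127*(30*(-3) + 129) = -127*(-90 + 129) = -127*39 = -4953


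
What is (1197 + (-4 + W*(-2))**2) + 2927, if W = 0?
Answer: 4140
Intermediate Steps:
(1197 + (-4 + W*(-2))**2) + 2927 = (1197 + (-4 + 0*(-2))**2) + 2927 = (1197 + (-4 + 0)**2) + 2927 = (1197 + (-4)**2) + 2927 = (1197 + 16) + 2927 = 1213 + 2927 = 4140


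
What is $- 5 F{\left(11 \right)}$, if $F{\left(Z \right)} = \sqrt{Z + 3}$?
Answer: $- 5 \sqrt{14} \approx -18.708$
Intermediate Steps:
$F{\left(Z \right)} = \sqrt{3 + Z}$
$- 5 F{\left(11 \right)} = - 5 \sqrt{3 + 11} = - 5 \sqrt{14}$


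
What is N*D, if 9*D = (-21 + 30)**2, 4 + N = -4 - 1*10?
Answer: -162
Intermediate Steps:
N = -18 (N = -4 + (-4 - 1*10) = -4 + (-4 - 10) = -4 - 14 = -18)
D = 9 (D = (-21 + 30)**2/9 = (1/9)*9**2 = (1/9)*81 = 9)
N*D = -18*9 = -162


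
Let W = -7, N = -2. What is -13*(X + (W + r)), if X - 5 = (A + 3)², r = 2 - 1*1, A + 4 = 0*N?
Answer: 0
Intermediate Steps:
A = -4 (A = -4 + 0*(-2) = -4 + 0 = -4)
r = 1 (r = 2 - 1 = 1)
X = 6 (X = 5 + (-4 + 3)² = 5 + (-1)² = 5 + 1 = 6)
-13*(X + (W + r)) = -13*(6 + (-7 + 1)) = -13*(6 - 6) = -13*0 = 0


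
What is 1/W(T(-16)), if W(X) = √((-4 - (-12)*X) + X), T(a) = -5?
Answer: -I*√69/69 ≈ -0.12039*I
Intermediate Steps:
W(X) = √(-4 + 13*X) (W(X) = √((-4 + 12*X) + X) = √(-4 + 13*X))
1/W(T(-16)) = 1/(√(-4 + 13*(-5))) = 1/(√(-4 - 65)) = 1/(√(-69)) = 1/(I*√69) = -I*√69/69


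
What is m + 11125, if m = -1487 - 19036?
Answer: -9398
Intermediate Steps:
m = -20523
m + 11125 = -20523 + 11125 = -9398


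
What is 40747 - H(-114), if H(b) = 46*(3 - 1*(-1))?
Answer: 40563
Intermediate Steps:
H(b) = 184 (H(b) = 46*(3 + 1) = 46*4 = 184)
40747 - H(-114) = 40747 - 1*184 = 40747 - 184 = 40563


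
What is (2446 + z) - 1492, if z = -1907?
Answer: -953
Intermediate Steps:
(2446 + z) - 1492 = (2446 - 1907) - 1492 = 539 - 1492 = -953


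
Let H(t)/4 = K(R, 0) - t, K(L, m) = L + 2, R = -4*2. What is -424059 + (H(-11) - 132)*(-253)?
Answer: -395723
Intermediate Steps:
R = -8
K(L, m) = 2 + L
H(t) = -24 - 4*t (H(t) = 4*((2 - 8) - t) = 4*(-6 - t) = -24 - 4*t)
-424059 + (H(-11) - 132)*(-253) = -424059 + ((-24 - 4*(-11)) - 132)*(-253) = -424059 + ((-24 + 44) - 132)*(-253) = -424059 + (20 - 132)*(-253) = -424059 - 112*(-253) = -424059 + 28336 = -395723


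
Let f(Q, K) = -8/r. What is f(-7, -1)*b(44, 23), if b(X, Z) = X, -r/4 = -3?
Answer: -88/3 ≈ -29.333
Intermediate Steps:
r = 12 (r = -4*(-3) = 12)
f(Q, K) = -⅔ (f(Q, K) = -8/12 = -8*1/12 = -⅔)
f(-7, -1)*b(44, 23) = -⅔*44 = -88/3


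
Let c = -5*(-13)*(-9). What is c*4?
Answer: -2340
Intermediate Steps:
c = -585 (c = 65*(-9) = -585)
c*4 = -585*4 = -2340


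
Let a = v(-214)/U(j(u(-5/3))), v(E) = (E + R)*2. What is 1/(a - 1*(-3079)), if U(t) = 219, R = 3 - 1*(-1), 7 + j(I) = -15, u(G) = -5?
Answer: 73/224627 ≈ 0.00032498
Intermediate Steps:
j(I) = -22 (j(I) = -7 - 15 = -22)
R = 4 (R = 3 + 1 = 4)
v(E) = 8 + 2*E (v(E) = (E + 4)*2 = (4 + E)*2 = 8 + 2*E)
a = -140/73 (a = (8 + 2*(-214))/219 = (8 - 428)*(1/219) = -420*1/219 = -140/73 ≈ -1.9178)
1/(a - 1*(-3079)) = 1/(-140/73 - 1*(-3079)) = 1/(-140/73 + 3079) = 1/(224627/73) = 73/224627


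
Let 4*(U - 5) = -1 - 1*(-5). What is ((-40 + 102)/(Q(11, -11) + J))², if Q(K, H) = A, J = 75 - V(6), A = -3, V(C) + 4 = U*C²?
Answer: 961/4900 ≈ 0.19612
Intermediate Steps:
U = 6 (U = 5 + (-1 - 1*(-5))/4 = 5 + (-1 + 5)/4 = 5 + (¼)*4 = 5 + 1 = 6)
V(C) = -4 + 6*C²
J = -137 (J = 75 - (-4 + 6*6²) = 75 - (-4 + 6*36) = 75 - (-4 + 216) = 75 - 1*212 = 75 - 212 = -137)
Q(K, H) = -3
((-40 + 102)/(Q(11, -11) + J))² = ((-40 + 102)/(-3 - 137))² = (62/(-140))² = (62*(-1/140))² = (-31/70)² = 961/4900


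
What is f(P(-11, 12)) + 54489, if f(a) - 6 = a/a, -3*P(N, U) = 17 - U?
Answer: 54496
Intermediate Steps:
P(N, U) = -17/3 + U/3 (P(N, U) = -(17 - U)/3 = -17/3 + U/3)
f(a) = 7 (f(a) = 6 + a/a = 6 + 1 = 7)
f(P(-11, 12)) + 54489 = 7 + 54489 = 54496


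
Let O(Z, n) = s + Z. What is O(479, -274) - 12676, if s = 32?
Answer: -12165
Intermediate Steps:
O(Z, n) = 32 + Z
O(479, -274) - 12676 = (32 + 479) - 12676 = 511 - 12676 = -12165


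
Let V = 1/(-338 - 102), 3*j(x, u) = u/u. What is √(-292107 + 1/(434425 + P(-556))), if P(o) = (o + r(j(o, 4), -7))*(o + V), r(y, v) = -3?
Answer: I*√31407132862847341186067/327901319 ≈ 540.47*I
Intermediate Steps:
j(x, u) = ⅓ (j(x, u) = (u/u)/3 = (⅓)*1 = ⅓)
V = -1/440 (V = 1/(-440) = -1/440 ≈ -0.0022727)
P(o) = (-3 + o)*(-1/440 + o) (P(o) = (o - 3)*(o - 1/440) = (-3 + o)*(-1/440 + o))
√(-292107 + 1/(434425 + P(-556))) = √(-292107 + 1/(434425 + (3/440 + (-556)² - 1321/440*(-556)))) = √(-292107 + 1/(434425 + (3/440 + 309136 + 183619/110))) = √(-292107 + 1/(434425 + 136754319/440)) = √(-292107 + 1/(327901319/440)) = √(-292107 + 440/327901319) = √(-95782270588693/327901319) = I*√31407132862847341186067/327901319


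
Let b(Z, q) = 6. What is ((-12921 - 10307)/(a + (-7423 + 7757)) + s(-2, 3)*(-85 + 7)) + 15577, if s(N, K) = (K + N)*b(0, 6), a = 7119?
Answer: 112584149/7453 ≈ 15106.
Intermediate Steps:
s(N, K) = 6*K + 6*N (s(N, K) = (K + N)*6 = 6*K + 6*N)
((-12921 - 10307)/(a + (-7423 + 7757)) + s(-2, 3)*(-85 + 7)) + 15577 = ((-12921 - 10307)/(7119 + (-7423 + 7757)) + (6*3 + 6*(-2))*(-85 + 7)) + 15577 = (-23228/(7119 + 334) + (18 - 12)*(-78)) + 15577 = (-23228/7453 + 6*(-78)) + 15577 = (-23228*1/7453 - 468) + 15577 = (-23228/7453 - 468) + 15577 = -3511232/7453 + 15577 = 112584149/7453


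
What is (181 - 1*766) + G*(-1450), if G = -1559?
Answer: 2259965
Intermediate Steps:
(181 - 1*766) + G*(-1450) = (181 - 1*766) - 1559*(-1450) = (181 - 766) + 2260550 = -585 + 2260550 = 2259965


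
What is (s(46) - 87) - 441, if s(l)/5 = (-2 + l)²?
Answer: 9152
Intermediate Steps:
s(l) = 5*(-2 + l)²
(s(46) - 87) - 441 = (5*(-2 + 46)² - 87) - 441 = (5*44² - 87) - 441 = (5*1936 - 87) - 441 = (9680 - 87) - 441 = 9593 - 441 = 9152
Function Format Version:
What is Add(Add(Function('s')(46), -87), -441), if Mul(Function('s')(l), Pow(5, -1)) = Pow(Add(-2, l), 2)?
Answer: 9152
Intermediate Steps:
Function('s')(l) = Mul(5, Pow(Add(-2, l), 2))
Add(Add(Function('s')(46), -87), -441) = Add(Add(Mul(5, Pow(Add(-2, 46), 2)), -87), -441) = Add(Add(Mul(5, Pow(44, 2)), -87), -441) = Add(Add(Mul(5, 1936), -87), -441) = Add(Add(9680, -87), -441) = Add(9593, -441) = 9152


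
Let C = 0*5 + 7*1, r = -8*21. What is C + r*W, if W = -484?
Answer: 81319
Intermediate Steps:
r = -168
C = 7 (C = 0 + 7 = 7)
C + r*W = 7 - 168*(-484) = 7 + 81312 = 81319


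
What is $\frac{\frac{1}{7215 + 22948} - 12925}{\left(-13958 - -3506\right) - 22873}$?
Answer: $\frac{389856774}{1005181975} \approx 0.38785$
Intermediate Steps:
$\frac{\frac{1}{7215 + 22948} - 12925}{\left(-13958 - -3506\right) - 22873} = \frac{\frac{1}{30163} - 12925}{\left(-13958 + 3506\right) - 22873} = \frac{\frac{1}{30163} - 12925}{-10452 - 22873} = - \frac{389856774}{30163 \left(-33325\right)} = \left(- \frac{389856774}{30163}\right) \left(- \frac{1}{33325}\right) = \frac{389856774}{1005181975}$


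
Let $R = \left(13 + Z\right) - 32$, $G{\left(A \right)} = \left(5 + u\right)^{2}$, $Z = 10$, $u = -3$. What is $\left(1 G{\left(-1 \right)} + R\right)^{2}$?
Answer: $25$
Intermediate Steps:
$G{\left(A \right)} = 4$ ($G{\left(A \right)} = \left(5 - 3\right)^{2} = 2^{2} = 4$)
$R = -9$ ($R = \left(13 + 10\right) - 32 = 23 - 32 = -9$)
$\left(1 G{\left(-1 \right)} + R\right)^{2} = \left(1 \cdot 4 - 9\right)^{2} = \left(4 - 9\right)^{2} = \left(-5\right)^{2} = 25$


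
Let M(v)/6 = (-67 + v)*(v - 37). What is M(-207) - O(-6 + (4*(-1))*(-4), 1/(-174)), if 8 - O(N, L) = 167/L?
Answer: 372070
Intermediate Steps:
M(v) = 6*(-67 + v)*(-37 + v) (M(v) = 6*((-67 + v)*(v - 37)) = 6*((-67 + v)*(-37 + v)) = 6*(-67 + v)*(-37 + v))
O(N, L) = 8 - 167/L
M(-207) - O(-6 + (4*(-1))*(-4), 1/(-174)) = (14874 - 624*(-207) + 6*(-207)**2) - (8 - 167/(1/(-174))) = (14874 + 129168 + 6*42849) - (8 - 167/(-1/174)) = (14874 + 129168 + 257094) - (8 - 167*(-174)) = 401136 - (8 + 29058) = 401136 - 1*29066 = 401136 - 29066 = 372070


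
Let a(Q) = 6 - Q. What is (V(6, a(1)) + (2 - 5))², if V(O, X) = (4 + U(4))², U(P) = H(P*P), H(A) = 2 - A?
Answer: 9409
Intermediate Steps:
U(P) = 2 - P² (U(P) = 2 - P*P = 2 - P²)
V(O, X) = 100 (V(O, X) = (4 + (2 - 1*4²))² = (4 + (2 - 1*16))² = (4 + (2 - 16))² = (4 - 14)² = (-10)² = 100)
(V(6, a(1)) + (2 - 5))² = (100 + (2 - 5))² = (100 - 3)² = 97² = 9409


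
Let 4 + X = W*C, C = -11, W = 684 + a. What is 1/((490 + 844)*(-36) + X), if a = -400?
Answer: -1/51152 ≈ -1.9550e-5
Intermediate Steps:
W = 284 (W = 684 - 400 = 284)
X = -3128 (X = -4 + 284*(-11) = -4 - 3124 = -3128)
1/((490 + 844)*(-36) + X) = 1/((490 + 844)*(-36) - 3128) = 1/(1334*(-36) - 3128) = 1/(-48024 - 3128) = 1/(-51152) = -1/51152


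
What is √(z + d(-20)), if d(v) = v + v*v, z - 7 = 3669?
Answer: 26*√6 ≈ 63.687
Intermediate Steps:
z = 3676 (z = 7 + 3669 = 3676)
d(v) = v + v²
√(z + d(-20)) = √(3676 - 20*(1 - 20)) = √(3676 - 20*(-19)) = √(3676 + 380) = √4056 = 26*√6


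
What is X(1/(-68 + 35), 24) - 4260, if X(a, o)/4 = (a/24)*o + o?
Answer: -137416/33 ≈ -4164.1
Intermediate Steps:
X(a, o) = 4*o + a*o/6 (X(a, o) = 4*((a/24)*o + o) = 4*(a*o/24 + o) = 4*(o + a*o/24) = 4*o + a*o/6)
X(1/(-68 + 35), 24) - 4260 = (⅙)*24*(24 + 1/(-68 + 35)) - 4260 = (⅙)*24*(24 + 1/(-33)) - 4260 = (⅙)*24*(24 - 1/33) - 4260 = (⅙)*24*(791/33) - 4260 = 3164/33 - 4260 = -137416/33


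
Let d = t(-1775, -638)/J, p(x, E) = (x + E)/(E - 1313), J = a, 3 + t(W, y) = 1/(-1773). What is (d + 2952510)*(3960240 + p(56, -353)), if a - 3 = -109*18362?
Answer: 2304205509724374079725863/197064460173 ≈ 1.1693e+13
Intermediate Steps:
a = -2001455 (a = 3 - 109*18362 = 3 - 2001458 = -2001455)
t(W, y) = -5320/1773 (t(W, y) = -3 + 1/(-1773) = -3 - 1/1773 = -5320/1773)
J = -2001455
p(x, E) = (E + x)/(-1313 + E)
d = 1064/709715943 (d = -5320/1773/(-2001455) = -5320/1773*(-1/2001455) = 1064/709715943 ≈ 1.4992e-6)
(d + 2952510)*(3960240 + p(56, -353)) = (1064/709715943 + 2952510)*(3960240 + (-353 + 56)/(-1313 - 353)) = 2095443418867994*(3960240 - 297/(-1666))/709715943 = 2095443418867994*(3960240 - 1/1666*(-297))/709715943 = 2095443418867994*(3960240 + 297/1666)/709715943 = (2095443418867994/709715943)*(6597760137/1666) = 2304205509724374079725863/197064460173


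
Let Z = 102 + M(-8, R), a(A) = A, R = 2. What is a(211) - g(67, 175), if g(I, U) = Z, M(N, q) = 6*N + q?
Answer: 155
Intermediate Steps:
M(N, q) = q + 6*N
Z = 56 (Z = 102 + (2 + 6*(-8)) = 102 + (2 - 48) = 102 - 46 = 56)
g(I, U) = 56
a(211) - g(67, 175) = 211 - 1*56 = 211 - 56 = 155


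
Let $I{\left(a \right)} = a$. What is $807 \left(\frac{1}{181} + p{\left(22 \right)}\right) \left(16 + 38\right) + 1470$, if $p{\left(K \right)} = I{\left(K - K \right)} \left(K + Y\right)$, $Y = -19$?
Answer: $\frac{309648}{181} \approx 1710.8$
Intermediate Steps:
$p{\left(K \right)} = 0$ ($p{\left(K \right)} = \left(K - K\right) \left(K - 19\right) = 0 \left(-19 + K\right) = 0$)
$807 \left(\frac{1}{181} + p{\left(22 \right)}\right) \left(16 + 38\right) + 1470 = 807 \left(\frac{1}{181} + 0\right) \left(16 + 38\right) + 1470 = 807 \left(\frac{1}{181} + 0\right) 54 + 1470 = 807 \cdot \frac{1}{181} \cdot 54 + 1470 = 807 \cdot \frac{54}{181} + 1470 = \frac{43578}{181} + 1470 = \frac{309648}{181}$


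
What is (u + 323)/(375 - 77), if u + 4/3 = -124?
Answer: 593/894 ≈ 0.66331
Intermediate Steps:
u = -376/3 (u = -4/3 - 124 = -376/3 ≈ -125.33)
(u + 323)/(375 - 77) = (-376/3 + 323)/(375 - 77) = (593/3)/298 = (593/3)*(1/298) = 593/894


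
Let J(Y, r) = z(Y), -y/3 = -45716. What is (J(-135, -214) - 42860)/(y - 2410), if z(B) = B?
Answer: -42995/134738 ≈ -0.31910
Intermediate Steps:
y = 137148 (y = -3*(-45716) = 137148)
J(Y, r) = Y
(J(-135, -214) - 42860)/(y - 2410) = (-135 - 42860)/(137148 - 2410) = -42995/134738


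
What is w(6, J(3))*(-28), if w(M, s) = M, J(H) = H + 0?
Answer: -168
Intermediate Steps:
J(H) = H
w(6, J(3))*(-28) = 6*(-28) = -168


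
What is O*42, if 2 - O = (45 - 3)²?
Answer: -74004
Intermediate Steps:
O = -1762 (O = 2 - (45 - 3)² = 2 - 1*42² = 2 - 1*1764 = 2 - 1764 = -1762)
O*42 = -1762*42 = -74004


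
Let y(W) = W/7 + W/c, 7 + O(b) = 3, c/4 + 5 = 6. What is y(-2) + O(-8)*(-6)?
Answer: 325/14 ≈ 23.214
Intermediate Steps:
c = 4 (c = -20 + 4*6 = -20 + 24 = 4)
O(b) = -4 (O(b) = -7 + 3 = -4)
y(W) = 11*W/28 (y(W) = W/7 + W/4 = 11*W/28)
y(-2) + O(-8)*(-6) = (11/28)*(-2) - 4*(-6) = -11/14 + 24 = 325/14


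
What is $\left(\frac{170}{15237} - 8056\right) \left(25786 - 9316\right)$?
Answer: $- \frac{224630856660}{1693} \approx -1.3268 \cdot 10^{8}$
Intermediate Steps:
$\left(\frac{170}{15237} - 8056\right) \left(25786 - 9316\right) = \left(170 \cdot \frac{1}{15237} - 8056\right) 16470 = \left(\frac{170}{15237} - 8056\right) 16470 = \left(- \frac{122749102}{15237}\right) 16470 = - \frac{224630856660}{1693}$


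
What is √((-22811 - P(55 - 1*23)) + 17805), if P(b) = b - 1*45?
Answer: I*√4993 ≈ 70.661*I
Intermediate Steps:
P(b) = -45 + b (P(b) = b - 45 = -45 + b)
√((-22811 - P(55 - 1*23)) + 17805) = √((-22811 - (-45 + (55 - 1*23))) + 17805) = √((-22811 - (-45 + (55 - 23))) + 17805) = √((-22811 - (-45 + 32)) + 17805) = √((-22811 - 1*(-13)) + 17805) = √((-22811 + 13) + 17805) = √(-22798 + 17805) = √(-4993) = I*√4993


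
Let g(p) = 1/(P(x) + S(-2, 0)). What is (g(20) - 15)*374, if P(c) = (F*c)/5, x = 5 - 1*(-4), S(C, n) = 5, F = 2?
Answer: -239360/43 ≈ -5566.5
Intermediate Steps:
x = 9 (x = 5 + 4 = 9)
P(c) = 2*c/5 (P(c) = (2*c)/5 = (2*c)*(1/5) = 2*c/5)
g(p) = 5/43 (g(p) = 1/((2/5)*9 + 5) = 1/(18/5 + 5) = 1/(43/5) = 5/43)
(g(20) - 15)*374 = (5/43 - 15)*374 = -640/43*374 = -239360/43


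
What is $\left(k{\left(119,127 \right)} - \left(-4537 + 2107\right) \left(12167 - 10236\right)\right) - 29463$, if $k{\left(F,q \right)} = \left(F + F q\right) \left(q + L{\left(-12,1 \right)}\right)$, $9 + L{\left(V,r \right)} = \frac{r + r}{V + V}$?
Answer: $\frac{19376921}{3} \approx 6.459 \cdot 10^{6}$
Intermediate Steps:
$L{\left(V,r \right)} = -9 + \frac{r}{V}$ ($L{\left(V,r \right)} = -9 + \frac{r + r}{V + V} = -9 + \frac{2 r}{2 V} = -9 + 2 r \frac{1}{2 V} = -9 + \frac{r}{V}$)
$k{\left(F,q \right)} = \left(- \frac{109}{12} + q\right) \left(F + F q\right)$ ($k{\left(F,q \right)} = \left(F + F q\right) \left(q - \left(9 - \frac{1}{-12}\right)\right) = \left(F + F q\right) \left(q + \left(-9 + 1 \left(- \frac{1}{12}\right)\right)\right) = \left(F + F q\right) \left(q - \frac{109}{12}\right) = \left(F + F q\right) \left(- \frac{109}{12} + q\right) = \left(- \frac{109}{12} + q\right) \left(F + F q\right)$)
$\left(k{\left(119,127 \right)} - \left(-4537 + 2107\right) \left(12167 - 10236\right)\right) - 29463 = \left(\frac{1}{12} \cdot 119 \left(-109 - 12319 + 12 \cdot 127^{2}\right) - \left(-4537 + 2107\right) \left(12167 - 10236\right)\right) - 29463 = \left(\frac{1}{12} \cdot 119 \left(-109 - 12319 + 12 \cdot 16129\right) - \left(-2430\right) 1931\right) - 29463 = \left(\frac{1}{12} \cdot 119 \left(-109 - 12319 + 193548\right) - -4692330\right) - 29463 = \left(\frac{1}{12} \cdot 119 \cdot 181120 + 4692330\right) - 29463 = \left(\frac{5388320}{3} + 4692330\right) - 29463 = \frac{19465310}{3} - 29463 = \frac{19376921}{3}$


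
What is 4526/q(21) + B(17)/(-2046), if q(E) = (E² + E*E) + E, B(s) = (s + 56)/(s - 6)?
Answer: 11310693/2258102 ≈ 5.0089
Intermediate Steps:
B(s) = (56 + s)/(-6 + s)
q(E) = E + 2*E² (q(E) = (E² + E²) + E = 2*E² + E = E + 2*E²)
4526/q(21) + B(17)/(-2046) = 4526/((21*(1 + 2*21))) + ((56 + 17)/(-6 + 17))/(-2046) = 4526/((21*(1 + 42))) + (73/11)*(-1/2046) = 4526/((21*43)) + ((1/11)*73)*(-1/2046) = 4526/903 + (73/11)*(-1/2046) = 4526*(1/903) - 73/22506 = 4526/903 - 73/22506 = 11310693/2258102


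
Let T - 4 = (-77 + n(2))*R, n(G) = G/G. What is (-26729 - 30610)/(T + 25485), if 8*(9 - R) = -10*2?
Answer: -6371/2735 ≈ -2.3294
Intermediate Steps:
n(G) = 1
R = 23/2 (R = 9 - (-5)*2/4 = 9 - ⅛*(-20) = 9 + 5/2 = 23/2 ≈ 11.500)
T = -870 (T = 4 + (-77 + 1)*(23/2) = 4 - 76*23/2 = 4 - 874 = -870)
(-26729 - 30610)/(T + 25485) = (-26729 - 30610)/(-870 + 25485) = -57339/24615 = -57339*1/24615 = -6371/2735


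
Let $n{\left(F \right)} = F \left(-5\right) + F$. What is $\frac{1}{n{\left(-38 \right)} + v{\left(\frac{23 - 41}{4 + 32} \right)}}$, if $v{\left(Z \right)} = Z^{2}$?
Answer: $\frac{4}{609} \approx 0.0065681$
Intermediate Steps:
$n{\left(F \right)} = - 4 F$ ($n{\left(F \right)} = - 5 F + F = - 4 F$)
$\frac{1}{n{\left(-38 \right)} + v{\left(\frac{23 - 41}{4 + 32} \right)}} = \frac{1}{\left(-4\right) \left(-38\right) + \left(\frac{23 - 41}{4 + 32}\right)^{2}} = \frac{1}{152 + \left(- \frac{18}{36}\right)^{2}} = \frac{1}{152 + \left(\left(-18\right) \frac{1}{36}\right)^{2}} = \frac{1}{152 + \left(- \frac{1}{2}\right)^{2}} = \frac{1}{152 + \frac{1}{4}} = \frac{1}{\frac{609}{4}} = \frac{4}{609}$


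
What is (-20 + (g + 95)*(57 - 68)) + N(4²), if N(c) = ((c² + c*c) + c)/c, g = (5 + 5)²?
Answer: -2132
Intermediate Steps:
g = 100 (g = 10² = 100)
N(c) = (c + 2*c²)/c (N(c) = ((c² + c²) + c)/c = (2*c² + c)/c = (c + 2*c²)/c)
(-20 + (g + 95)*(57 - 68)) + N(4²) = (-20 + (100 + 95)*(57 - 68)) + (1 + 2*4²) = (-20 + 195*(-11)) + (1 + 2*16) = (-20 - 2145) + (1 + 32) = -2165 + 33 = -2132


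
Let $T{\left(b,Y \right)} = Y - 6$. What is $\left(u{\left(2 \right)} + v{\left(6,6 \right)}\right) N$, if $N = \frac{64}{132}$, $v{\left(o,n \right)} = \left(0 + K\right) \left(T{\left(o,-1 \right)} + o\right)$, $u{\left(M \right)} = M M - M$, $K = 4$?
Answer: $- \frac{32}{33} \approx -0.9697$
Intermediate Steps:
$T{\left(b,Y \right)} = -6 + Y$ ($T{\left(b,Y \right)} = Y - 6 = -6 + Y$)
$u{\left(M \right)} = M^{2} - M$
$v{\left(o,n \right)} = -28 + 4 o$ ($v{\left(o,n \right)} = \left(0 + 4\right) \left(\left(-6 - 1\right) + o\right) = 4 \left(-7 + o\right) = -28 + 4 o$)
$N = \frac{16}{33}$ ($N = 64 \cdot \frac{1}{132} = \frac{16}{33} \approx 0.48485$)
$\left(u{\left(2 \right)} + v{\left(6,6 \right)}\right) N = \left(2 \left(-1 + 2\right) + \left(-28 + 4 \cdot 6\right)\right) \frac{16}{33} = \left(2 \cdot 1 + \left(-28 + 24\right)\right) \frac{16}{33} = \left(2 - 4\right) \frac{16}{33} = \left(-2\right) \frac{16}{33} = - \frac{32}{33}$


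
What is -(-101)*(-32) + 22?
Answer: -3210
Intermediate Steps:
-(-101)*(-32) + 22 = -101*32 + 22 = -3232 + 22 = -3210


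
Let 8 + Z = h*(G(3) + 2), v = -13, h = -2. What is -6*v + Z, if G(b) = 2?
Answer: 62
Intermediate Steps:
Z = -16 (Z = -8 - 2*(2 + 2) = -8 - 2*4 = -8 - 8 = -16)
-6*v + Z = -6*(-13) - 16 = 78 - 16 = 62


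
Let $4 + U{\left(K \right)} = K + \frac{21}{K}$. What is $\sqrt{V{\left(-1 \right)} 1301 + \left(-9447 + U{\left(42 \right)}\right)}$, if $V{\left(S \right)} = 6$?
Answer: $\frac{i \sqrt{6410}}{2} \approx 40.031 i$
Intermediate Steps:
$U{\left(K \right)} = -4 + K + \frac{21}{K}$ ($U{\left(K \right)} = -4 + \left(K + \frac{21}{K}\right) = -4 + K + \frac{21}{K}$)
$\sqrt{V{\left(-1 \right)} 1301 + \left(-9447 + U{\left(42 \right)}\right)} = \sqrt{6 \cdot 1301 + \left(-9447 + \left(-4 + 42 + \frac{21}{42}\right)\right)} = \sqrt{7806 + \left(-9447 + \left(-4 + 42 + 21 \cdot \frac{1}{42}\right)\right)} = \sqrt{7806 + \left(-9447 + \left(-4 + 42 + \frac{1}{2}\right)\right)} = \sqrt{7806 + \left(-9447 + \frac{77}{2}\right)} = \sqrt{7806 - \frac{18817}{2}} = \sqrt{- \frac{3205}{2}} = \frac{i \sqrt{6410}}{2}$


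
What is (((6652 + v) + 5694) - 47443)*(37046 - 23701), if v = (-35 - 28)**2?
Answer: -415403160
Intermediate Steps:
v = 3969 (v = (-63)**2 = 3969)
(((6652 + v) + 5694) - 47443)*(37046 - 23701) = (((6652 + 3969) + 5694) - 47443)*(37046 - 23701) = ((10621 + 5694) - 47443)*13345 = (16315 - 47443)*13345 = -31128*13345 = -415403160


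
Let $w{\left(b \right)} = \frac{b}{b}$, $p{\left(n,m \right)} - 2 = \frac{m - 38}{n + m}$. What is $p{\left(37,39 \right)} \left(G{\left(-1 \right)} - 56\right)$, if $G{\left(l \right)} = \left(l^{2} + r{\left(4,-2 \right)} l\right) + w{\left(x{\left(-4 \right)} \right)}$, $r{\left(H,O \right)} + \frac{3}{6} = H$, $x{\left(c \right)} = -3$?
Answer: $- \frac{17595}{152} \approx -115.76$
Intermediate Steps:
$p{\left(n,m \right)} = 2 + \frac{-38 + m}{m + n}$ ($p{\left(n,m \right)} = 2 + \frac{m - 38}{n + m} = 2 + \frac{-38 + m}{m + n}$)
$r{\left(H,O \right)} = - \frac{1}{2} + H$
$w{\left(b \right)} = 1$
$G{\left(l \right)} = 1 + l^{2} + \frac{7 l}{2}$ ($G{\left(l \right)} = \left(l^{2} + \left(- \frac{1}{2} + 4\right) l\right) + 1 = \left(l^{2} + \frac{7 l}{2}\right) + 1 = 1 + l^{2} + \frac{7 l}{2}$)
$p{\left(37,39 \right)} \left(G{\left(-1 \right)} - 56\right) = \frac{-38 + 2 \cdot 37 + 3 \cdot 39}{39 + 37} \left(\left(1 + \left(-1\right)^{2} + \frac{7}{2} \left(-1\right)\right) - 56\right) = \frac{-38 + 74 + 117}{76} \left(\left(1 + 1 - \frac{7}{2}\right) - 56\right) = \frac{1}{76} \cdot 153 \left(- \frac{3}{2} - 56\right) = \frac{153}{76} \left(- \frac{115}{2}\right) = - \frac{17595}{152}$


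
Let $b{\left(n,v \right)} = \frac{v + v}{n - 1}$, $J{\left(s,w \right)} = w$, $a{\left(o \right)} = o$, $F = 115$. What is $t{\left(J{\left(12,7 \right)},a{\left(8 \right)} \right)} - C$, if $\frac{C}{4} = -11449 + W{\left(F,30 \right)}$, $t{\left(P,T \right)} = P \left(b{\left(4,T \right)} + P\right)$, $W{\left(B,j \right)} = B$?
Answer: $\frac{136267}{3} \approx 45422.0$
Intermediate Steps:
$b{\left(n,v \right)} = \frac{2 v}{-1 + n}$
$t{\left(P,T \right)} = P \left(P + \frac{2 T}{3}\right)$ ($t{\left(P,T \right)} = P \left(\frac{2 T}{-1 + 4} + P\right) = P \left(\frac{2 T}{3} + P\right) = P \left(P + \frac{2 T}{3}\right)$)
$C = -45336$ ($C = 4 \left(-11449 + 115\right) = 4 \left(-11334\right) = -45336$)
$t{\left(J{\left(12,7 \right)},a{\left(8 \right)} \right)} - C = \frac{1}{3} \cdot 7 \left(2 \cdot 8 + 3 \cdot 7\right) - -45336 = \frac{1}{3} \cdot 7 \left(16 + 21\right) + 45336 = \frac{1}{3} \cdot 7 \cdot 37 + 45336 = \frac{259}{3} + 45336 = \frac{136267}{3}$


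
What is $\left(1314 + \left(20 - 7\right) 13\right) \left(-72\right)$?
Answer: $-106776$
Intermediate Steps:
$\left(1314 + \left(20 - 7\right) 13\right) \left(-72\right) = \left(1314 + 13 \cdot 13\right) \left(-72\right) = \left(1314 + 169\right) \left(-72\right) = 1483 \left(-72\right) = -106776$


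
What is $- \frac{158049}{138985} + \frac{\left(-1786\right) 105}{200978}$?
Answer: $- \frac{28914114486}{13966463665} \approx -2.0703$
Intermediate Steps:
$- \frac{158049}{138985} + \frac{\left(-1786\right) 105}{200978} = \left(-158049\right) \frac{1}{138985} - \frac{93765}{100489} = - \frac{158049}{138985} - \frac{93765}{100489} = - \frac{28914114486}{13966463665}$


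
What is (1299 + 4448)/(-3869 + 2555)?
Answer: -5747/1314 ≈ -4.3737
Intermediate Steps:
(1299 + 4448)/(-3869 + 2555) = 5747/(-1314) = 5747*(-1/1314) = -5747/1314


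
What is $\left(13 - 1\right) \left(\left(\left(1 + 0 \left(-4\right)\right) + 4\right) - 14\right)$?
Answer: $-108$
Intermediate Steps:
$\left(13 - 1\right) \left(\left(\left(1 + 0 \left(-4\right)\right) + 4\right) - 14\right) = 12 \left(\left(\left(1 + 0\right) + 4\right) - 14\right) = 12 \left(\left(1 + 4\right) - 14\right) = 12 \left(5 - 14\right) = 12 \left(-9\right) = -108$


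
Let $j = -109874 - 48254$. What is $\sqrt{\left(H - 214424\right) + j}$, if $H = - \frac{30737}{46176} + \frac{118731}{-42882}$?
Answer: $\frac{i \sqrt{2536010825944873173078}}{82504968} \approx 610.37 i$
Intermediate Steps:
$j = -158128$
$H = - \frac{1133431115}{330019872}$ ($H = \left(-30737\right) \frac{1}{46176} + 118731 \left(- \frac{1}{42882}\right) = - \frac{30737}{46176} - \frac{39577}{14294} = - \frac{1133431115}{330019872} \approx -3.4344$)
$\sqrt{\left(H - 214424\right) + j} = \sqrt{\left(- \frac{1133431115}{330019872} - 214424\right) - 158128} = \sqrt{- \frac{70765314464843}{330019872} - 158128} = \sqrt{- \frac{122950696784459}{330019872}} = \frac{i \sqrt{2536010825944873173078}}{82504968}$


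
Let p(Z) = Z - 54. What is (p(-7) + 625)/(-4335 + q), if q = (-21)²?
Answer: -94/649 ≈ -0.14484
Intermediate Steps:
p(Z) = -54 + Z
q = 441
(p(-7) + 625)/(-4335 + q) = ((-54 - 7) + 625)/(-4335 + 441) = (-61 + 625)/(-3894) = 564*(-1/3894) = -94/649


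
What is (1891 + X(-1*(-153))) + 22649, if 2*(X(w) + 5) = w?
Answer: 49223/2 ≈ 24612.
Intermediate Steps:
X(w) = -5 + w/2
(1891 + X(-1*(-153))) + 22649 = (1891 + (-5 + (-1*(-153))/2)) + 22649 = (1891 + (-5 + (½)*153)) + 22649 = (1891 + (-5 + 153/2)) + 22649 = (1891 + 143/2) + 22649 = 3925/2 + 22649 = 49223/2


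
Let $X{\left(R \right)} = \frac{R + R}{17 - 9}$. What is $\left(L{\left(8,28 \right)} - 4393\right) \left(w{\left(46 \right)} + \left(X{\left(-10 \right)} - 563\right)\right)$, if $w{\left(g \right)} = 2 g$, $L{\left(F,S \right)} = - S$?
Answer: $\frac{4186687}{2} \approx 2.0933 \cdot 10^{6}$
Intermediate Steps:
$X{\left(R \right)} = \frac{R}{4}$ ($X{\left(R \right)} = \frac{2 R}{8} = 2 R \frac{1}{8} = \frac{R}{4}$)
$\left(L{\left(8,28 \right)} - 4393\right) \left(w{\left(46 \right)} + \left(X{\left(-10 \right)} - 563\right)\right) = \left(\left(-1\right) 28 - 4393\right) \left(2 \cdot 46 + \left(\frac{1}{4} \left(-10\right) - 563\right)\right) = \left(-28 - 4393\right) \left(92 - \frac{1131}{2}\right) = - 4421 \left(92 - \frac{1131}{2}\right) = \left(-4421\right) \left(- \frac{947}{2}\right) = \frac{4186687}{2}$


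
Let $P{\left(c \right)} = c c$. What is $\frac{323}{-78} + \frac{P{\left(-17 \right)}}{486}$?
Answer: $- \frac{11203}{3159} \approx -3.5464$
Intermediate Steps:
$P{\left(c \right)} = c^{2}$
$\frac{323}{-78} + \frac{P{\left(-17 \right)}}{486} = \frac{323}{-78} + \frac{\left(-17\right)^{2}}{486} = 323 \left(- \frac{1}{78}\right) + 289 \cdot \frac{1}{486} = - \frac{323}{78} + \frac{289}{486} = - \frac{11203}{3159}$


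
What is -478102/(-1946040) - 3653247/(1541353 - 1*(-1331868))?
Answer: -220602772513/215053961340 ≈ -1.0258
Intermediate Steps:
-478102/(-1946040) - 3653247/(1541353 - 1*(-1331868)) = -478102*(-1/1946040) - 3653247/(1541353 + 1331868) = 239051/973020 - 3653247/2873221 = 239051/973020 - 3653247*1/2873221 = 239051/973020 - 281019/221017 = -220602772513/215053961340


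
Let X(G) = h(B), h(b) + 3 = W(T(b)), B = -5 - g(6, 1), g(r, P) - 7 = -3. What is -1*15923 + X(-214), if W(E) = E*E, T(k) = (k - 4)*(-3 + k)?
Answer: 8410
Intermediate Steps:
g(r, P) = 4 (g(r, P) = 7 - 3 = 4)
B = -9 (B = -5 - 1*4 = -5 - 4 = -9)
T(k) = (-4 + k)*(-3 + k)
W(E) = E**2
h(b) = -3 + (12 + b**2 - 7*b)**2
X(G) = 24333 (X(G) = -3 + (12 + (-9)**2 - 7*(-9))**2 = -3 + (12 + 81 + 63)**2 = -3 + 156**2 = -3 + 24336 = 24333)
-1*15923 + X(-214) = -1*15923 + 24333 = -15923 + 24333 = 8410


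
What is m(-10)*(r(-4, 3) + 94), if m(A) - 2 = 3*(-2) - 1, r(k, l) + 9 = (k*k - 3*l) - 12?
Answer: -400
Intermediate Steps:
r(k, l) = -21 + k² - 3*l (r(k, l) = -9 + ((k*k - 3*l) - 12) = -9 + ((k² - 3*l) - 12) = -9 + (-12 + k² - 3*l) = -21 + k² - 3*l)
m(A) = -5 (m(A) = 2 + (3*(-2) - 1) = 2 + (-6 - 1) = 2 - 7 = -5)
m(-10)*(r(-4, 3) + 94) = -5*((-21 + (-4)² - 3*3) + 94) = -5*((-21 + 16 - 9) + 94) = -5*(-14 + 94) = -5*80 = -400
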